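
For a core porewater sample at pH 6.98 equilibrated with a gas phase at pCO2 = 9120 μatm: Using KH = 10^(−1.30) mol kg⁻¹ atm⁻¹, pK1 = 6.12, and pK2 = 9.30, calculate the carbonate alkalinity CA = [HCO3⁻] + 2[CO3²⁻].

CA = 3.34 mmol/kg

[CO2*] = KH · pCO2 = 10^(−1.30) × 9120×10^-6 = 4.571×10^-4 mol/kg
α₀ = 1/(1 + K1/[H⁺] + K1K2/[H⁺]²) = 1/(1 + 10^+0.86 + 10^-1.46) = 0.1208
DIC = [CO2*]/α₀ = 4.571×10^-4 / 0.1208 = 3.784 mmol/kg
CA = (α₁ + 2α₂)·DIC = (0.8750 + 2×0.004188) × 3.784 = 3.34 mmol/kg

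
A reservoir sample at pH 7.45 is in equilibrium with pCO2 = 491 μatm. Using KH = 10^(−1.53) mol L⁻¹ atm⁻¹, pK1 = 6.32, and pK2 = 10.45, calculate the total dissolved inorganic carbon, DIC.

[CO2*] = KH · pCO2 = 10^(−1.53) × 491×10^-6 = 1.449×10^-5 mol/L
α₀ = 1/(1 + K1/[H⁺] + K1K2/[H⁺]²) = 1/(1 + 10^+1.13 + 10^-1.87) = 0.06895
DIC = [CO2*]/α₀ = 1.449×10^-5 / 0.06895 = 0.210 mmol/L

DIC = 0.210 mmol/L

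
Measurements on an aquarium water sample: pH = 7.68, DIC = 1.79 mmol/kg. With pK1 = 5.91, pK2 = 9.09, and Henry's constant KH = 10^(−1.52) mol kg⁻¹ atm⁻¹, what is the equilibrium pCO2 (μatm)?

α₀ = 1 / (1 + K1/[H⁺] + K1K2/[H⁺]²) = 1 / (1 + 10^+1.77 + 10^+0.36)
   = 1 / (1 + 58.884 + 2.2909) = 1/62.175 = 0.01608
[CO2*] = α₀ × DIC = 0.01608 × 1.79 = 0.02879 mmol/kg
pCO2 = [CO2*]/KH = 2.879×10^-5 / 3.020×10^-2 = 953 μatm

pCO2 = 953 μatm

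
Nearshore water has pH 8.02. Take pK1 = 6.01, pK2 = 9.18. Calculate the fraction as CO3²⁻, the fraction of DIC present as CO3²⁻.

α₂ = 1 / (1 + [H⁺]/K2 + [H⁺]²/(K1K2)) = 1 / (1 + 10^+1.16 + 10^-0.85)
   = 1 / (1 + 14.454 + 0.14125) = 1/15.596 = 0.06412

α₂ = 0.0641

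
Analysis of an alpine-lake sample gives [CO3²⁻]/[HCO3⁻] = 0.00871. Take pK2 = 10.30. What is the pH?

From K2 = [H⁺][CO3²⁻]/[HCO3⁻]:  pH = pK2 + log₁₀([CO3²⁻]/[HCO3⁻])
log₁₀(0.00871) = -2.060
pH = 10.30 + (-2.060) = 8.24

pH = 8.24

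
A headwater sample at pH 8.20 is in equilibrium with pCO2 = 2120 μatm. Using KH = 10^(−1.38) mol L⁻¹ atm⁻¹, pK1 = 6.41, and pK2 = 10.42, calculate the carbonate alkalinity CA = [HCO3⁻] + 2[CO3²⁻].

CA = 5.51 mmol/L

[CO2*] = KH · pCO2 = 10^(−1.38) × 2120×10^-6 = 8.838×10^-5 mol/L
α₀ = 1/(1 + K1/[H⁺] + K1K2/[H⁺]²) = 1/(1 + 10^+1.79 + 10^-0.43) = 0.01587
DIC = [CO2*]/α₀ = 8.838×10^-5 / 0.01587 = 5.570 mmol/L
CA = (α₁ + 2α₂)·DIC = (0.9782 + 2×0.005894) × 5.570 = 5.51 mmol/L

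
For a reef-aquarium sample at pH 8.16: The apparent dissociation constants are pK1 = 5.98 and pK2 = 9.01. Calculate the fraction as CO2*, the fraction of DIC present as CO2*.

α₀ = 0.00576

α₀ = 1 / (1 + K1/[H⁺] + K1K2/[H⁺]²) = 1 / (1 + 10^+2.18 + 10^+1.33)
   = 1 / (1 + 151.36 + 21.380) = 1/173.74 = 0.005756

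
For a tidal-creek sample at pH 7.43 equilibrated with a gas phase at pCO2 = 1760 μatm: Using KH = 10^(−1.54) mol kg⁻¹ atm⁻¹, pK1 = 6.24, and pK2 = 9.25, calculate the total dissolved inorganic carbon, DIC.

[CO2*] = KH · pCO2 = 10^(−1.54) × 1760×10^-6 = 5.076×10^-5 mol/kg
α₀ = 1/(1 + K1/[H⁺] + K1K2/[H⁺]²) = 1/(1 + 10^+1.19 + 10^-0.63) = 0.05980
DIC = [CO2*]/α₀ = 5.076×10^-5 / 0.05980 = 0.849 mmol/kg

DIC = 0.849 mmol/kg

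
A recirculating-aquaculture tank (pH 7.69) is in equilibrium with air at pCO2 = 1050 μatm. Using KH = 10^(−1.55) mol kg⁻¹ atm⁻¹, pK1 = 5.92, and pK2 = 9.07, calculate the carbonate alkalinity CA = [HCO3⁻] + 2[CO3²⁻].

[CO2*] = KH · pCO2 = 10^(−1.55) × 1050×10^-6 = 2.959×10^-5 mol/kg
α₀ = 1/(1 + K1/[H⁺] + K1K2/[H⁺]²) = 1/(1 + 10^+1.77 + 10^+0.39) = 0.01604
DIC = [CO2*]/α₀ = 2.959×10^-5 / 0.01604 = 1.845 mmol/kg
CA = (α₁ + 2α₂)·DIC = (0.9446 + 2×0.03938) × 1.845 = 1.89 mmol/kg

CA = 1.89 mmol/kg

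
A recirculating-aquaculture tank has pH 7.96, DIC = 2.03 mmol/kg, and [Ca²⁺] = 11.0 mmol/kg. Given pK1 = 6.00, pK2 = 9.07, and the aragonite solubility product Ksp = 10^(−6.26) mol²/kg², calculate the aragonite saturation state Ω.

α₂ = 1 / (1 + [H⁺]/K2 + [H⁺]²/(K1K2)) = 1 / (1 + 10^+1.11 + 10^-0.85)
   = 1 / (1 + 12.882 + 0.14125) = 1/14.024 = 0.07131
[CO3²⁻] = α₂ × DIC = 0.07131 × 2.03 = 0.1448 mmol/kg
Ksp = 10^(−6.26) = 5.495×10^-7
Ω = [Ca²⁺][CO3²⁻]/Ksp = (11.0×10^-3)(1.448×10^-4) / 5.495×10^-7 = 2.90

Ω = 2.90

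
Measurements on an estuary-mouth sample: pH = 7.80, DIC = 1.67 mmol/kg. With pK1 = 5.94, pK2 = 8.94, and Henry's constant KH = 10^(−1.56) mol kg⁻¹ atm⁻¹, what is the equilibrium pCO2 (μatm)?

pCO2 = 771 μatm

α₀ = 1 / (1 + K1/[H⁺] + K1K2/[H⁺]²) = 1 / (1 + 10^+1.86 + 10^+0.72)
   = 1 / (1 + 72.444 + 5.2481) = 1/78.692 = 0.01271
[CO2*] = α₀ × DIC = 0.01271 × 1.67 = 0.02122 mmol/kg
pCO2 = [CO2*]/KH = 2.122×10^-5 / 2.754×10^-2 = 771 μatm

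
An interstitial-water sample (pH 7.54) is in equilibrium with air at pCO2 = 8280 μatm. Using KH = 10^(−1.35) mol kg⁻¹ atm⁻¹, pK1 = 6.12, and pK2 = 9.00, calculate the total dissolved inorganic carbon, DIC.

[CO2*] = KH · pCO2 = 10^(−1.35) × 8280×10^-6 = 3.699×10^-4 mol/kg
α₀ = 1/(1 + K1/[H⁺] + K1K2/[H⁺]²) = 1/(1 + 10^+1.42 + 10^-0.04) = 0.03544
DIC = [CO2*]/α₀ = 3.699×10^-4 / 0.03544 = 10.4 mmol/kg

DIC = 10.4 mmol/kg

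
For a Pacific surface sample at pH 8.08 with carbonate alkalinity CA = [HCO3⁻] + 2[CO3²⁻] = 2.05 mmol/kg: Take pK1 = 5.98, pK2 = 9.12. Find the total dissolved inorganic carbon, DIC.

CA = [HCO3⁻] + 2[CO3²⁻] = (α₁ + 2α₂)·DIC
At pH 8.08: [H⁺]/K1 = 10^-2.10 = 0.0079433, K2/[H⁺] = 10^-1.04 = 0.091201
α₁ = 1/(1 + 0.0079433 + 0.091201) = 1/1.0991 = 0.9098; α₂ = α₁·K2/[H⁺] = 0.08297
α₁ + 2α₂ = 1.0757
DIC = CA / (α₁ + 2α₂) = 2.05 / 1.0757 = 1.91 mmol/kg

DIC = 1.91 mmol/kg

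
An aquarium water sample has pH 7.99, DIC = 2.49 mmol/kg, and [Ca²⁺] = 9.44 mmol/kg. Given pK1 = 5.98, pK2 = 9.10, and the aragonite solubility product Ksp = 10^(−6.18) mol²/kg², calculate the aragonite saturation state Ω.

α₂ = 1 / (1 + [H⁺]/K2 + [H⁺]²/(K1K2)) = 1 / (1 + 10^+1.11 + 10^-0.90)
   = 1 / (1 + 12.882 + 0.12589) = 1/14.008 = 0.07139
[CO3²⁻] = α₂ × DIC = 0.07139 × 2.49 = 0.1778 mmol/kg
Ksp = 10^(−6.18) = 6.607×10^-7
Ω = [Ca²⁺][CO3²⁻]/Ksp = (9.44×10^-3)(1.778×10^-4) / 6.607×10^-7 = 2.54

Ω = 2.54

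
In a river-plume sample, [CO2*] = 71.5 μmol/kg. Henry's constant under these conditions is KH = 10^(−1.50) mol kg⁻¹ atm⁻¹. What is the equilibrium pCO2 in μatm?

pCO2 = 2260 μatm

KH = 10^(−1.50) = 3.162×10^-2 mol kg⁻¹ atm⁻¹
pCO2 = [CO2*]/KH = 71.5×10^-6 / 3.162×10^-2 = 2.26×10^-3 atm = 2260 μatm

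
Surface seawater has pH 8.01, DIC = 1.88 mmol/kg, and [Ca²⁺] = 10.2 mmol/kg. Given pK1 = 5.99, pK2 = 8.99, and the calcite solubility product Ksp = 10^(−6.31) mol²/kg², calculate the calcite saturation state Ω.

α₂ = 1 / (1 + [H⁺]/K2 + [H⁺]²/(K1K2)) = 1 / (1 + 10^+0.98 + 10^-1.04)
   = 1 / (1 + 9.5499 + 0.091201) = 1/10.641 = 0.09398
[CO3²⁻] = α₂ × DIC = 0.09398 × 1.88 = 0.1767 mmol/kg
Ksp = 10^(−6.31) = 4.898×10^-7
Ω = [Ca²⁺][CO3²⁻]/Ksp = (10.2×10^-3)(1.767×10^-4) / 4.898×10^-7 = 3.68

Ω = 3.68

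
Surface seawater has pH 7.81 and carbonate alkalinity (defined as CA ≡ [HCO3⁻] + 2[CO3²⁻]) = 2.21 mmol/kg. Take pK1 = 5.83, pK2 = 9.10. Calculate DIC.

CA = [HCO3⁻] + 2[CO3²⁻] = (α₁ + 2α₂)·DIC
At pH 7.81: [H⁺]/K1 = 10^-1.98 = 0.010471, K2/[H⁺] = 10^-1.29 = 0.051286
α₁ = 1/(1 + 0.010471 + 0.051286) = 1/1.0618 = 0.9418; α₂ = α₁·K2/[H⁺] = 0.04830
α₁ + 2α₂ = 1.0384
DIC = CA / (α₁ + 2α₂) = 2.21 / 1.0384 = 2.13 mmol/kg

DIC = 2.13 mmol/kg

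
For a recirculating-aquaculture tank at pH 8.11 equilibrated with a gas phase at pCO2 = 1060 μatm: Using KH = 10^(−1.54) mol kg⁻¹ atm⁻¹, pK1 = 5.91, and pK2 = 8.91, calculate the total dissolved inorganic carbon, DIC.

[CO2*] = KH · pCO2 = 10^(−1.54) × 1060×10^-6 = 3.057×10^-5 mol/kg
α₀ = 1/(1 + K1/[H⁺] + K1K2/[H⁺]²) = 1/(1 + 10^+2.20 + 10^+1.40) = 0.005417
DIC = [CO2*]/α₀ = 3.057×10^-5 / 0.005417 = 5.64 mmol/kg

DIC = 5.64 mmol/kg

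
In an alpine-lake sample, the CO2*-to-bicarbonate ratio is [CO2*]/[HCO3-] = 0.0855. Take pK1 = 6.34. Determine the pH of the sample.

From K1 = [H⁺][HCO3-]/[CO2*]:  pH = pK1 − log₁₀([CO2*]/[HCO3-])
log₁₀(0.0855) = -1.068
pH = 6.34 − (-1.068) = 7.41

pH = 7.41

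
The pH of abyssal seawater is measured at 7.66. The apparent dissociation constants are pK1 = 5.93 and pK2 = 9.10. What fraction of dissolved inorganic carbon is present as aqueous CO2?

α₀ = 0.0177

α₀ = 1 / (1 + K1/[H⁺] + K1K2/[H⁺]²) = 1 / (1 + 10^+1.73 + 10^+0.29)
   = 1 / (1 + 53.703 + 1.9498) = 1/56.653 = 0.01765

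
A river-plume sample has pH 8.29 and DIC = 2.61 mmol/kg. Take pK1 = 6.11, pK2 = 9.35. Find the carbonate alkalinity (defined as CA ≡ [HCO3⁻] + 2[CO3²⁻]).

CA = [HCO3⁻] + 2[CO3²⁻] = (α₁ + 2α₂)·DIC
At pH 8.29: [H⁺]/K1 = 10^-2.18 = 0.0066069, K2/[H⁺] = 10^-1.06 = 0.087096
α₁ = 1/(1 + 0.0066069 + 0.087096) = 1/1.0937 = 0.9143; α₂ = α₁·K2/[H⁺] = 0.07963
α₁ + 2α₂ = 1.0736
CA = 1.0736 × 2.61 = 2.80 mmol/kg

CA = 2.80 mmol/kg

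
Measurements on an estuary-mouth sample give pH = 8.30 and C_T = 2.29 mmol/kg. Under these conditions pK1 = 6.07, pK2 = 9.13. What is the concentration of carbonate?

α₂ = 1 / (1 + [H⁺]/K2 + [H⁺]²/(K1K2)) = 1 / (1 + 10^+0.83 + 10^-1.40)
   = 1 / (1 + 6.7608 + 0.039811) = 1/7.8006 = 0.1282
[CO3²⁻] = α₂ × DIC = 0.1282 × 2.29 = 0.294 mmol/kg

[CO3²⁻] = 0.294 mmol/kg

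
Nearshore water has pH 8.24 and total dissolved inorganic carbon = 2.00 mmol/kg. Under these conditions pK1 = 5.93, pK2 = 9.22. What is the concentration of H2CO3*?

α₀ = 1 / (1 + K1/[H⁺] + K1K2/[H⁺]²) = 1 / (1 + 10^+2.31 + 10^+1.33)
   = 1 / (1 + 204.17 + 21.380) = 1/226.55 = 0.004414
[CO2*] = α₀ × DIC = 0.004414 × 2.00 = 0.00883 mmol/kg = 8.83 μmol/kg

[CO2*] = 8.83 μmol/kg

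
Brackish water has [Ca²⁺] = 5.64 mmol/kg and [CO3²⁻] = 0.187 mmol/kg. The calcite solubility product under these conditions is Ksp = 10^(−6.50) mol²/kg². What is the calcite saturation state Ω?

Ω = 3.34

Ksp = 10^(−6.50) = 3.162×10^-7
Ω = [Ca²⁺][CO3²⁻]/Ksp = (5.64×10^-3)(0.187×10^-3) / 3.162×10^-7 = 3.34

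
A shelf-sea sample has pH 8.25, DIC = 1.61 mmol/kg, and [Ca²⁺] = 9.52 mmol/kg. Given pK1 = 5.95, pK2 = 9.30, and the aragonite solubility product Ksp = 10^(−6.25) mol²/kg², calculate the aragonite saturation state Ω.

Ω = 2.22

α₂ = 1 / (1 + [H⁺]/K2 + [H⁺]²/(K1K2)) = 1 / (1 + 10^+1.05 + 10^-1.25)
   = 1 / (1 + 11.220 + 0.056234) = 1/12.276 = 0.08146
[CO3²⁻] = α₂ × DIC = 0.08146 × 1.61 = 0.1311 mmol/kg
Ksp = 10^(−6.25) = 5.623×10^-7
Ω = [Ca²⁺][CO3²⁻]/Ksp = (9.52×10^-3)(1.311×10^-4) / 5.623×10^-7 = 2.22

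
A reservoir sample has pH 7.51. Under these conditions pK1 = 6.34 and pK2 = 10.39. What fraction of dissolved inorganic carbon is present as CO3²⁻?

α₂ = 1 / (1 + [H⁺]/K2 + [H⁺]²/(K1K2)) = 1 / (1 + 10^+2.88 + 10^+1.71)
   = 1 / (1 + 758.58 + 51.286) = 1/810.86 = 0.001233

α₂ = 0.00123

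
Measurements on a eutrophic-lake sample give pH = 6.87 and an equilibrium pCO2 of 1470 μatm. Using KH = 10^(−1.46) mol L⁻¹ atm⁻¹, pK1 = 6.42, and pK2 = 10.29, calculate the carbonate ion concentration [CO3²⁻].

[CO3²⁻] = 0.0546 μmol/L

[CO2*] = KH · pCO2 = 10^(−1.46) × 1470×10^-6 = 5.097×10^-5 mol/L
α₀ = 1/(1 + K1/[H⁺] + K1K2/[H⁺]²) = 1/(1 + 10^+0.45 + 10^-2.97) = 0.2618
DIC = [CO2*]/α₀ = 5.097×10^-5 / 0.2618 = 0.1947 mmol/L
[CO3²⁻] = α₂·DIC; α₂ = 0.0002805, so [CO3²⁻] = 0.0002805 × 0.1947 = 5.46×10^-5 mmol/L = 0.0546 μmol/L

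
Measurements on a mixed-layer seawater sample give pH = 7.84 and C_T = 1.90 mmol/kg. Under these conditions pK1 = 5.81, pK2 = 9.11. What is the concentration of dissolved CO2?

[CO2*] = 16.7 μmol/kg

α₀ = 1 / (1 + K1/[H⁺] + K1K2/[H⁺]²) = 1 / (1 + 10^+2.03 + 10^+0.76)
   = 1 / (1 + 107.15 + 5.7544) = 1/113.91 = 0.008779
[CO2*] = α₀ × DIC = 0.008779 × 1.90 = 0.0167 mmol/kg = 16.7 μmol/kg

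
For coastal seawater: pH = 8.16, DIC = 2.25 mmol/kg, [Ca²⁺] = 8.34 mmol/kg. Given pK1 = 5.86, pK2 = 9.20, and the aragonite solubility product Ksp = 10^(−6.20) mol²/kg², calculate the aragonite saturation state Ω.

Ω = 2.47

α₂ = 1 / (1 + [H⁺]/K2 + [H⁺]²/(K1K2)) = 1 / (1 + 10^+1.04 + 10^-1.26)
   = 1 / (1 + 10.965 + 0.054954) = 1/12.020 = 0.08320
[CO3²⁻] = α₂ × DIC = 0.08320 × 2.25 = 0.1872 mmol/kg
Ksp = 10^(−6.20) = 6.310×10^-7
Ω = [Ca²⁺][CO3²⁻]/Ksp = (8.34×10^-3)(1.872×10^-4) / 6.310×10^-7 = 2.47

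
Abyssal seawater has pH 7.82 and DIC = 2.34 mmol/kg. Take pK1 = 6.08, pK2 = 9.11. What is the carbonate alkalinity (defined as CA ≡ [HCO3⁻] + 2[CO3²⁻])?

CA = [HCO3⁻] + 2[CO3²⁻] = (α₁ + 2α₂)·DIC
At pH 7.82: [H⁺]/K1 = 10^-1.74 = 0.018197, K2/[H⁺] = 10^-1.29 = 0.051286
α₁ = 1/(1 + 0.018197 + 0.051286) = 1/1.0695 = 0.9350; α₂ = α₁·K2/[H⁺] = 0.04795
α₁ + 2α₂ = 1.0309
CA = 1.0309 × 2.34 = 2.41 mmol/kg

CA = 2.41 mmol/kg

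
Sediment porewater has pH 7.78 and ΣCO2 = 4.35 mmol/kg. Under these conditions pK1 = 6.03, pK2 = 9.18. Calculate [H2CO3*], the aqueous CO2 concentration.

[CO2*] = 0.0731 mmol/kg

α₀ = 1 / (1 + K1/[H⁺] + K1K2/[H⁺]²) = 1 / (1 + 10^+1.75 + 10^+0.35)
   = 1 / (1 + 56.234 + 2.2387) = 1/59.473 = 0.01681
[CO2*] = α₀ × DIC = 0.01681 × 4.35 = 0.0731 mmol/kg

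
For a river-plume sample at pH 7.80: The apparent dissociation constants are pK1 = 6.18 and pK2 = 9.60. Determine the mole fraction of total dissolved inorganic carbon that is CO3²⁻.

α₂ = 0.0152

α₂ = 1 / (1 + [H⁺]/K2 + [H⁺]²/(K1K2)) = 1 / (1 + 10^+1.80 + 10^+0.18)
   = 1 / (1 + 63.096 + 1.5136) = 1/65.609 = 0.01524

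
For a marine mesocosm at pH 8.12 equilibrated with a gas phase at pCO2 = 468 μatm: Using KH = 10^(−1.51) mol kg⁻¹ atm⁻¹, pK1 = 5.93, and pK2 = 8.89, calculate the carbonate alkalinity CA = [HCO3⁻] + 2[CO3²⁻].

CA = 3.00 mmol/kg

[CO2*] = KH · pCO2 = 10^(−1.51) × 468×10^-6 = 1.446×10^-5 mol/kg
α₀ = 1/(1 + K1/[H⁺] + K1K2/[H⁺]²) = 1/(1 + 10^+2.19 + 10^+1.42) = 0.005489
DIC = [CO2*]/α₀ = 1.446×10^-5 / 0.005489 = 2.635 mmol/kg
CA = (α₁ + 2α₂)·DIC = (0.8501 + 2×0.1444) × 2.635 = 3.00 mmol/kg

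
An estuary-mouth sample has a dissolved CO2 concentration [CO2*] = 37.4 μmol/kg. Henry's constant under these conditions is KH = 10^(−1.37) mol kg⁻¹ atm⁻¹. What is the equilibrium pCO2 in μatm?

pCO2 = 877 μatm

KH = 10^(−1.37) = 4.266×10^-2 mol kg⁻¹ atm⁻¹
pCO2 = [CO2*]/KH = 37.4×10^-6 / 4.266×10^-2 = 8.77×10^-4 atm = 877 μatm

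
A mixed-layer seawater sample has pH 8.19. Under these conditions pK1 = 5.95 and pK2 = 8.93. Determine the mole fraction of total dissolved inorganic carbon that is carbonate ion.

α₂ = 0.153

α₂ = 1 / (1 + [H⁺]/K2 + [H⁺]²/(K1K2)) = 1 / (1 + 10^+0.74 + 10^-1.50)
   = 1 / (1 + 5.4954 + 0.031623) = 1/6.5270 = 0.1532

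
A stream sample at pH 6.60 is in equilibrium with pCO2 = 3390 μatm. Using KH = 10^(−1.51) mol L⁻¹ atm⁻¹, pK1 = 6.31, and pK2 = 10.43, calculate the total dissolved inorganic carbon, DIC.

[CO2*] = KH · pCO2 = 10^(−1.51) × 3390×10^-6 = 1.048×10^-4 mol/L
α₀ = 1/(1 + K1/[H⁺] + K1K2/[H⁺]²) = 1/(1 + 10^+0.29 + 10^-3.54) = 0.3390
DIC = [CO2*]/α₀ = 1.048×10^-4 / 0.3390 = 0.309 mmol/L

DIC = 0.309 mmol/L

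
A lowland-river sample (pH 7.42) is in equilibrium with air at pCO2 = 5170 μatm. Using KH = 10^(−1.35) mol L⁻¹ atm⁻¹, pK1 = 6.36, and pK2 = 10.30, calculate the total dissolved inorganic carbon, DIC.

[CO2*] = KH · pCO2 = 10^(−1.35) × 5170×10^-6 = 2.309×10^-4 mol/L
α₀ = 1/(1 + K1/[H⁺] + K1K2/[H⁺]²) = 1/(1 + 10^+1.06 + 10^-1.82) = 0.08002
DIC = [CO2*]/α₀ = 2.309×10^-4 / 0.08002 = 2.89 mmol/L

DIC = 2.89 mmol/L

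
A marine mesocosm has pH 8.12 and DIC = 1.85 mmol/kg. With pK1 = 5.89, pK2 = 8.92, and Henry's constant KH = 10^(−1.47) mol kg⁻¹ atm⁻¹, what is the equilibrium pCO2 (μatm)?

α₀ = 1 / (1 + K1/[H⁺] + K1K2/[H⁺]²) = 1 / (1 + 10^+2.23 + 10^+1.43)
   = 1 / (1 + 169.82 + 26.915) = 1/197.74 = 0.005057
[CO2*] = α₀ × DIC = 0.005057 × 1.85 = 0.009356 mmol/kg = 9.356 μmol/kg
pCO2 = [CO2*]/KH = 9.356×10^-6 / 3.388×10^-2 = 276 μatm

pCO2 = 276 μatm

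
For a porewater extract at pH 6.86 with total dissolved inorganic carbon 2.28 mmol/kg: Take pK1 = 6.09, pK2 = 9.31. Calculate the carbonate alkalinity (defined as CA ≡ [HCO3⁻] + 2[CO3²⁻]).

CA = [HCO3⁻] + 2[CO3²⁻] = (α₁ + 2α₂)·DIC
At pH 6.86: [H⁺]/K1 = 10^-0.77 = 0.16982, K2/[H⁺] = 10^-2.45 = 0.0035481
α₁ = 1/(1 + 0.16982 + 0.0035481) = 1/1.1734 = 0.8522; α₂ = α₁·K2/[H⁺] = 0.003024
α₁ + 2α₂ = 0.8583
CA = 0.8583 × 2.28 = 1.96 mmol/kg

CA = 1.96 mmol/kg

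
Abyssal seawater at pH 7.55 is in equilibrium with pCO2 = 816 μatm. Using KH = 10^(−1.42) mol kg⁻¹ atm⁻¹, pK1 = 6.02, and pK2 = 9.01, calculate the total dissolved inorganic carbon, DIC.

DIC = 1.12 mmol/kg

[CO2*] = KH · pCO2 = 10^(−1.42) × 816×10^-6 = 3.102×10^-5 mol/kg
α₀ = 1/(1 + K1/[H⁺] + K1K2/[H⁺]²) = 1/(1 + 10^+1.53 + 10^+0.07) = 0.02773
DIC = [CO2*]/α₀ = 3.102×10^-5 / 0.02773 = 1.12 mmol/kg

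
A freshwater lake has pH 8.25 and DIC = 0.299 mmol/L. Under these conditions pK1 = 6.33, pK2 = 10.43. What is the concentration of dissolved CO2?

[CO2*] = 3.53 μmol/L

α₀ = 1 / (1 + K1/[H⁺] + K1K2/[H⁺]²) = 1 / (1 + 10^+1.92 + 10^-0.26)
   = 1 / (1 + 83.176 + 0.54954) = 1/84.726 = 0.01180
[CO2*] = α₀ × DIC = 0.01180 × 0.299 = 0.00353 mmol/L = 3.53 μmol/L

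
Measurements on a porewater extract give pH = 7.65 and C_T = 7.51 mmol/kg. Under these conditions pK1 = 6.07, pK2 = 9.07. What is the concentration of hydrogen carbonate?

α₁ = 1 / (1 + [H⁺]/K1 + K2/[H⁺]) = 1 / (1 + 10^-1.58 + 10^-1.42)
   = 1 / (1 + 0.026303 + 0.038019) = 1/1.0643 = 0.9396
[HCO3⁻] = α₁ × DIC = 0.9396 × 7.51 = 7.06 mmol/kg

[HCO3⁻] = 7.06 mmol/kg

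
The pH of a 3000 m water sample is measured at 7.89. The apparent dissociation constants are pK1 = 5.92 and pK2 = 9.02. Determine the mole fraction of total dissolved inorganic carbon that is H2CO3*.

α₀ = 0.00988

α₀ = 1 / (1 + K1/[H⁺] + K1K2/[H⁺]²) = 1 / (1 + 10^+1.97 + 10^+0.84)
   = 1 / (1 + 93.325 + 6.9183) = 1/101.24 = 0.009877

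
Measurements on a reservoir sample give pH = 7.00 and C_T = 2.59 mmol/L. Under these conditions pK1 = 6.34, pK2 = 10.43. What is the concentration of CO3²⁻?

[CO3²⁻] = 0.789 μmol/L

α₂ = 1 / (1 + [H⁺]/K2 + [H⁺]²/(K1K2)) = 1 / (1 + 10^+3.43 + 10^+2.77)
   = 1 / (1 + 2691.5 + 588.84) = 1/3281.4 = 0.0003047
[CO3²⁻] = α₂ × DIC = 0.0003047 × 2.59 = 0.000789 mmol/L = 0.789 μmol/L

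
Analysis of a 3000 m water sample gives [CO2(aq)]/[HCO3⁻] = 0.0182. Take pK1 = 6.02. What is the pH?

From K1 = [H⁺][HCO3⁻]/[CO2(aq)]:  pH = pK1 − log₁₀([CO2(aq)]/[HCO3⁻])
log₁₀(0.0182) = -1.740
pH = 6.02 − (-1.740) = 7.76

pH = 7.76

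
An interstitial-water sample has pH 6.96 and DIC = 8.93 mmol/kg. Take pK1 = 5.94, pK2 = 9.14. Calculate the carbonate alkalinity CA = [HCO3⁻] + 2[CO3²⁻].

CA = 8.21 mmol/kg

CA = [HCO3⁻] + 2[CO3²⁻] = (α₁ + 2α₂)·DIC
At pH 6.96: [H⁺]/K1 = 10^-1.02 = 0.095499, K2/[H⁺] = 10^-2.18 = 0.0066069
α₁ = 1/(1 + 0.095499 + 0.0066069) = 1/1.1021 = 0.9074; α₂ = α₁·K2/[H⁺] = 0.005995
α₁ + 2α₂ = 0.9193
CA = 0.9193 × 8.93 = 8.21 mmol/kg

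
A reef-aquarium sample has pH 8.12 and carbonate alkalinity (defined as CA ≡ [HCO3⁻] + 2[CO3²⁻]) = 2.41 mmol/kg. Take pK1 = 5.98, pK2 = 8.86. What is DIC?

DIC = 2.10 mmol/kg

CA = [HCO3⁻] + 2[CO3²⁻] = (α₁ + 2α₂)·DIC
At pH 8.12: [H⁺]/K1 = 10^-2.14 = 0.0072444, K2/[H⁺] = 10^-0.74 = 0.18197
α₁ = 1/(1 + 0.0072444 + 0.18197) = 1/1.1892 = 0.8409; α₂ = α₁·K2/[H⁺] = 0.1530
α₁ + 2α₂ = 1.1469
DIC = CA / (α₁ + 2α₂) = 2.41 / 1.1469 = 2.10 mmol/kg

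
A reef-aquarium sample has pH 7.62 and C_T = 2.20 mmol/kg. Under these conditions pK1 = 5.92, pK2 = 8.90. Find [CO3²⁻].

α₂ = 1 / (1 + [H⁺]/K2 + [H⁺]²/(K1K2)) = 1 / (1 + 10^+1.28 + 10^-0.42)
   = 1 / (1 + 19.055 + 0.38019) = 1/20.435 = 0.04894
[CO3²⁻] = α₂ × DIC = 0.04894 × 2.20 = 0.108 mmol/kg

[CO3²⁻] = 0.108 mmol/kg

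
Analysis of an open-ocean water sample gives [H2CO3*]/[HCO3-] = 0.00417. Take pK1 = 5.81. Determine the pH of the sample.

From K1 = [H⁺][HCO3-]/[H2CO3*]:  pH = pK1 − log₁₀([H2CO3*]/[HCO3-])
log₁₀(0.00417) = -2.380
pH = 5.81 − (-2.380) = 8.19

pH = 8.19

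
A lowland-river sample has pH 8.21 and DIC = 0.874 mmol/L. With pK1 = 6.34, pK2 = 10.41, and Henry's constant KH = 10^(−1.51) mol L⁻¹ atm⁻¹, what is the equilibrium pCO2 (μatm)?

α₀ = 1 / (1 + K1/[H⁺] + K1K2/[H⁺]²) = 1 / (1 + 10^+1.87 + 10^-0.33)
   = 1 / (1 + 74.131 + 0.46774) = 1/75.599 = 0.01323
[CO2*] = α₀ × DIC = 0.01323 × 0.874 = 0.01156 mmol/L = 11.56 μmol/L
pCO2 = [CO2*]/KH = 1.156×10^-5 / 3.090×10^-2 = 374 μatm

pCO2 = 374 μatm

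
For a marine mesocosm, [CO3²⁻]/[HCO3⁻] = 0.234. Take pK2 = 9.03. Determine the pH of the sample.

pH = 8.40

From K2 = [H⁺][CO3²⁻]/[HCO3⁻]:  pH = pK2 + log₁₀([CO3²⁻]/[HCO3⁻])
log₁₀(0.234) = -0.631
pH = 9.03 + (-0.631) = 8.40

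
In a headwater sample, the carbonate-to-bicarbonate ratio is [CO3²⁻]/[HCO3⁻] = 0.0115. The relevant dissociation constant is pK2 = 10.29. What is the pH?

From K2 = [H⁺][CO3²⁻]/[HCO3⁻]:  pH = pK2 + log₁₀([CO3²⁻]/[HCO3⁻])
log₁₀(0.0115) = -1.939
pH = 10.29 + (-1.939) = 8.35

pH = 8.35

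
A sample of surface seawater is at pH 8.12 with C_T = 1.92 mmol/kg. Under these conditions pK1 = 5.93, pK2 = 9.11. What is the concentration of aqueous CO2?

α₀ = 1 / (1 + K1/[H⁺] + K1K2/[H⁺]²) = 1 / (1 + 10^+2.19 + 10^+1.20)
   = 1 / (1 + 154.88 + 15.849) = 1/171.73 = 0.005823
[CO2*] = α₀ × DIC = 0.005823 × 1.92 = 0.0112 mmol/kg = 11.2 μmol/kg

[CO2*] = 11.2 μmol/kg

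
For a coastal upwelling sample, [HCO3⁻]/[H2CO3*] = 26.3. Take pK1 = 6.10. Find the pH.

From K1 = [H⁺][HCO3⁻]/[H2CO3*]:  pH = pK1 + log₁₀([HCO3⁻]/[H2CO3*])
log₁₀(26.3) = +1.420
pH = 6.10 + (+1.420) = 7.52

pH = 7.52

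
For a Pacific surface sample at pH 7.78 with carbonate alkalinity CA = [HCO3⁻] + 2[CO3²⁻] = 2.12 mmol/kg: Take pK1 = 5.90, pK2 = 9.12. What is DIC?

CA = [HCO3⁻] + 2[CO3²⁻] = (α₁ + 2α₂)·DIC
At pH 7.78: [H⁺]/K1 = 10^-1.88 = 0.013183, K2/[H⁺] = 10^-1.34 = 0.045709
α₁ = 1/(1 + 0.013183 + 0.045709) = 1/1.0589 = 0.9444; α₂ = α₁·K2/[H⁺] = 0.04317
α₁ + 2α₂ = 1.0307
DIC = CA / (α₁ + 2α₂) = 2.12 / 1.0307 = 2.06 mmol/kg

DIC = 2.06 mmol/kg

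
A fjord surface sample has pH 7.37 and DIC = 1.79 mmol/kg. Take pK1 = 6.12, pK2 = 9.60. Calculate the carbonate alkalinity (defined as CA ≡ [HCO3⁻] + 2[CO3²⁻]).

CA = 1.71 mmol/kg

CA = [HCO3⁻] + 2[CO3²⁻] = (α₁ + 2α₂)·DIC
At pH 7.37: [H⁺]/K1 = 10^-1.25 = 0.056234, K2/[H⁺] = 10^-2.23 = 0.0058884
α₁ = 1/(1 + 0.056234 + 0.0058884) = 1/1.0621 = 0.9415; α₂ = α₁·K2/[H⁺] = 0.005544
α₁ + 2α₂ = 0.9526
CA = 0.9526 × 1.79 = 1.71 mmol/kg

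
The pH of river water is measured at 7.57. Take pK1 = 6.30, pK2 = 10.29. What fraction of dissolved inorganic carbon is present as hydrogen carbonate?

α₁ = 0.947

α₁ = 1 / (1 + [H⁺]/K1 + K2/[H⁺]) = 1 / (1 + 10^-1.27 + 10^-2.72)
   = 1 / (1 + 0.053703 + 0.0019055) = 1/1.0556 = 0.9473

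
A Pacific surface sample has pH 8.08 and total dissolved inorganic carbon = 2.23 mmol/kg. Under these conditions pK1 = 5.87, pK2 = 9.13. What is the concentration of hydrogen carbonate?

[HCO3⁻] = 2.04 mmol/kg

α₁ = 1 / (1 + [H⁺]/K1 + K2/[H⁺]) = 1 / (1 + 10^-2.21 + 10^-1.05)
   = 1 / (1 + 0.0061660 + 0.089125) = 1/1.0953 = 0.9130
[HCO3⁻] = α₁ × DIC = 0.9130 × 2.23 = 2.04 mmol/kg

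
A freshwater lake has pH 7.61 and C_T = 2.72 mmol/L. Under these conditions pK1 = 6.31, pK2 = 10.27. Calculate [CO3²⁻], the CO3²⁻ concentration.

α₂ = 1 / (1 + [H⁺]/K2 + [H⁺]²/(K1K2)) = 1 / (1 + 10^+2.66 + 10^+1.36)
   = 1 / (1 + 457.09 + 22.909) = 1/481.00 = 0.002079
[CO3²⁻] = α₂ × DIC = 0.002079 × 2.72 = 0.00565 mmol/L = 5.65 μmol/L

[CO3²⁻] = 5.65 μmol/L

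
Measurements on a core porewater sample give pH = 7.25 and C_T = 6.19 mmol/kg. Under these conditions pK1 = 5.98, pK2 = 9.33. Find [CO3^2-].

α₂ = 1 / (1 + [H⁺]/K2 + [H⁺]²/(K1K2)) = 1 / (1 + 10^+2.08 + 10^+0.81)
   = 1 / (1 + 120.23 + 6.4565) = 1/127.68 = 0.007832
[CO3²⁻] = α₂ × DIC = 0.007832 × 6.19 = 0.0485 mmol/kg

[CO3²⁻] = 0.0485 mmol/kg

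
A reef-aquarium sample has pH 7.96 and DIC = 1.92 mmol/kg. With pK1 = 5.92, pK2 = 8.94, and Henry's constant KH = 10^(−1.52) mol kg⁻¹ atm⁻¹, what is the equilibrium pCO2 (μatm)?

α₀ = 1 / (1 + K1/[H⁺] + K1K2/[H⁺]²) = 1 / (1 + 10^+2.04 + 10^+1.06)
   = 1 / (1 + 109.65 + 11.482) = 1/122.13 = 0.008188
[CO2*] = α₀ × DIC = 0.008188 × 1.92 = 0.01572 mmol/kg = 15.72 μmol/kg
pCO2 = [CO2*]/KH = 1.572×10^-5 / 3.020×10^-2 = 521 μatm

pCO2 = 521 μatm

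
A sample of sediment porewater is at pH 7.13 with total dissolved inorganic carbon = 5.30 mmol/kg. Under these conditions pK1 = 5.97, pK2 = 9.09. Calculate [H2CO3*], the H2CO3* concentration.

α₀ = 1 / (1 + K1/[H⁺] + K1K2/[H⁺]²) = 1 / (1 + 10^+1.16 + 10^-0.80)
   = 1 / (1 + 14.454 + 0.15849) = 1/15.613 = 0.06405
[CO2*] = α₀ × DIC = 0.06405 × 5.30 = 0.339 mmol/kg

[CO2*] = 0.339 mmol/kg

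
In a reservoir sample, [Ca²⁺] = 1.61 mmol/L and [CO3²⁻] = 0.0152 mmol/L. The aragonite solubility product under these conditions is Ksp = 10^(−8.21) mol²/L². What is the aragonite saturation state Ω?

Ksp = 10^(−8.21) = 6.166×10^-9
Ω = [Ca²⁺][CO3²⁻]/Ksp = (1.61×10^-3)(0.0152×10^-3) / 6.166×10^-9 = 3.97

Ω = 3.97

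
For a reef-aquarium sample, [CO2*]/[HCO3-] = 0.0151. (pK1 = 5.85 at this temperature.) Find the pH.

From K1 = [H⁺][HCO3-]/[CO2*]:  pH = pK1 − log₁₀([CO2*]/[HCO3-])
log₁₀(0.0151) = -1.821
pH = 5.85 − (-1.821) = 7.67

pH = 7.67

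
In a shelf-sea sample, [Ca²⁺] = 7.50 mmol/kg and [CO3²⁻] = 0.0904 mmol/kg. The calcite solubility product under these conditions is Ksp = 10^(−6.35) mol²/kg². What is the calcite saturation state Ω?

Ω = 1.52

Ksp = 10^(−6.35) = 4.467×10^-7
Ω = [Ca²⁺][CO3²⁻]/Ksp = (7.50×10^-3)(0.0904×10^-3) / 4.467×10^-7 = 1.52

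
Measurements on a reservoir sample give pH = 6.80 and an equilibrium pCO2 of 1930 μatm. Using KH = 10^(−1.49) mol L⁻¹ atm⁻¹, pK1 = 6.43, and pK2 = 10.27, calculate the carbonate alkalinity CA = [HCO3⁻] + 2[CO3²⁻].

CA = 0.147 mmol/L

[CO2*] = KH · pCO2 = 10^(−1.49) × 1930×10^-6 = 6.245×10^-5 mol/L
α₀ = 1/(1 + K1/[H⁺] + K1K2/[H⁺]²) = 1/(1 + 10^+0.37 + 10^-3.10) = 0.2990
DIC = [CO2*]/α₀ = 6.245×10^-5 / 0.2990 = 0.2089 mmol/L
CA = (α₁ + 2α₂)·DIC = (0.7008 + 2×0.0002375) × 0.2089 = 0.147 mmol/L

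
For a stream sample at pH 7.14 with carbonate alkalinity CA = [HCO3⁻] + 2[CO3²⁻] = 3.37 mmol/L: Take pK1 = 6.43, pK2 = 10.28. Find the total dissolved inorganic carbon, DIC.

CA = [HCO3⁻] + 2[CO3²⁻] = (α₁ + 2α₂)·DIC
At pH 7.14: [H⁺]/K1 = 10^-0.71 = 0.19498, K2/[H⁺] = 10^-3.14 = 0.00072444
α₁ = 1/(1 + 0.19498 + 0.00072444) = 1/1.1957 = 0.8363; α₂ = α₁·K2/[H⁺] = 0.0006059
α₁ + 2α₂ = 0.8375
DIC = CA / (α₁ + 2α₂) = 3.37 / 0.8375 = 4.02 mmol/L

DIC = 4.02 mmol/L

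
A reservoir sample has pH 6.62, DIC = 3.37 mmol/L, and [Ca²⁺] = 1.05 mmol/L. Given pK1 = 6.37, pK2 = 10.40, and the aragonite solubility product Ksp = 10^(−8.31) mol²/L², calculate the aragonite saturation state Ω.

Ω = 0.0767

α₂ = 1 / (1 + [H⁺]/K2 + [H⁺]²/(K1K2)) = 1 / (1 + 10^+3.78 + 10^+3.53)
   = 1 / (1 + 6025.6 + 3388.4) = 1/9415.0 = 0.0001062
[CO3²⁻] = α₂ × DIC = 0.0001062 × 3.37 = 0.0003579 mmol/L = 0.3579 μmol/L
Ksp = 10^(−8.31) = 4.898×10^-9
Ω = [Ca²⁺][CO3²⁻]/Ksp = (1.05×10^-3)(3.579×10^-7) / 4.898×10^-9 = 0.0767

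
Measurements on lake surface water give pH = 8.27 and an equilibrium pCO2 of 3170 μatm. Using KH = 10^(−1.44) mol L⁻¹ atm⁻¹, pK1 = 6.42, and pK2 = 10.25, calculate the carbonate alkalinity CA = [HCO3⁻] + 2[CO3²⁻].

CA = 8.32 mmol/L

[CO2*] = KH · pCO2 = 10^(−1.44) × 3170×10^-6 = 1.151×10^-4 mol/L
α₀ = 1/(1 + K1/[H⁺] + K1K2/[H⁺]²) = 1/(1 + 10^+1.85 + 10^-0.13) = 0.01379
DIC = [CO2*]/α₀ = 1.151×10^-4 / 0.01379 = 8.349 mmol/L
CA = (α₁ + 2α₂)·DIC = (0.9760 + 2×0.01022) × 8.349 = 8.32 mmol/L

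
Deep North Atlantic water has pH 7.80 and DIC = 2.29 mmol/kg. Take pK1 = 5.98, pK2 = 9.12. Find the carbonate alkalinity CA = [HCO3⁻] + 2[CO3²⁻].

CA = 2.36 mmol/kg

CA = [HCO3⁻] + 2[CO3²⁻] = (α₁ + 2α₂)·DIC
At pH 7.80: [H⁺]/K1 = 10^-1.82 = 0.015136, K2/[H⁺] = 10^-1.32 = 0.047863
α₁ = 1/(1 + 0.015136 + 0.047863) = 1/1.0630 = 0.9407; α₂ = α₁·K2/[H⁺] = 0.04503
α₁ + 2α₂ = 1.0308
CA = 1.0308 × 2.29 = 2.36 mmol/kg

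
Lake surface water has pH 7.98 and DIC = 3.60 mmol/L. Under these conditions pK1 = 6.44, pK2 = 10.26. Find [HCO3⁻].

[HCO3⁻] = 3.48 mmol/L

α₁ = 1 / (1 + [H⁺]/K1 + K2/[H⁺]) = 1 / (1 + 10^-1.54 + 10^-2.28)
   = 1 / (1 + 0.028840 + 0.0052481) = 1/1.0341 = 0.9670
[HCO3⁻] = α₁ × DIC = 0.9670 × 3.60 = 3.48 mmol/L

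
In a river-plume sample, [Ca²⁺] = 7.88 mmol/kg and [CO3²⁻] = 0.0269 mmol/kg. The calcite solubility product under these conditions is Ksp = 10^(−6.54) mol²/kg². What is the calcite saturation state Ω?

Ksp = 10^(−6.54) = 2.884×10^-7
Ω = [Ca²⁺][CO3²⁻]/Ksp = (7.88×10^-3)(0.0269×10^-3) / 2.884×10^-7 = 0.735

Ω = 0.735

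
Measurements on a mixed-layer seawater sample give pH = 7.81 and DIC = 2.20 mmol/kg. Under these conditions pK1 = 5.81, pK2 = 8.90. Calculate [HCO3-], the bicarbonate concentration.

[HCO3⁻] = 2.02 mmol/kg

α₁ = 1 / (1 + [H⁺]/K1 + K2/[H⁺]) = 1 / (1 + 10^-2.00 + 10^-1.09)
   = 1 / (1 + 0.010000 + 0.081283) = 1/1.0913 = 0.9164
[HCO3⁻] = α₁ × DIC = 0.9164 × 2.20 = 2.02 mmol/kg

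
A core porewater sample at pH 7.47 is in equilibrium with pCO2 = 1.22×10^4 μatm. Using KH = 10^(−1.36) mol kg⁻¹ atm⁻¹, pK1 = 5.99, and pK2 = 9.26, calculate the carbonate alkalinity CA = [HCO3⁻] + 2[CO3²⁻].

CA = 16.6 mmol/kg

[CO2*] = KH · pCO2 = 10^(−1.36) × 1.22×10^4×10^-6 = 5.325×10^-4 mol/kg
α₀ = 1/(1 + K1/[H⁺] + K1K2/[H⁺]²) = 1/(1 + 10^+1.48 + 10^-0.31) = 0.03156
DIC = [CO2*]/α₀ = 5.325×10^-4 / 0.03156 = 16.88 mmol/kg
CA = (α₁ + 2α₂)·DIC = (0.9530 + 2×0.01546) × 16.88 = 16.6 mmol/kg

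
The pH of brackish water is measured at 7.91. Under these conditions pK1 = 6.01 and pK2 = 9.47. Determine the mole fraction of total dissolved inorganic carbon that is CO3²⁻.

α₂ = 1 / (1 + [H⁺]/K2 + [H⁺]²/(K1K2)) = 1 / (1 + 10^+1.56 + 10^-0.34)
   = 1 / (1 + 36.308 + 0.45709) = 1/37.765 = 0.02648

α₂ = 0.0265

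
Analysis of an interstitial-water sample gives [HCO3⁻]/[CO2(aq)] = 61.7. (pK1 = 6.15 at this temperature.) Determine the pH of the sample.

From K1 = [H⁺][HCO3⁻]/[CO2(aq)]:  pH = pK1 + log₁₀([HCO3⁻]/[CO2(aq)])
log₁₀(61.7) = +1.790
pH = 6.15 + (+1.790) = 7.94

pH = 7.94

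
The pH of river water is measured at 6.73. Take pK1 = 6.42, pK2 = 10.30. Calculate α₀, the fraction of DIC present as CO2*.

α₀ = 0.329

α₀ = 1 / (1 + K1/[H⁺] + K1K2/[H⁺]²) = 1 / (1 + 10^+0.31 + 10^-3.26)
   = 1 / (1 + 2.0417 + 0.00054954) = 1/3.0423 = 0.3287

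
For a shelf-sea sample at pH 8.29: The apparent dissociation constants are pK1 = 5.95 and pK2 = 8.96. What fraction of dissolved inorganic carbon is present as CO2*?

α₀ = 0.00375

α₀ = 1 / (1 + K1/[H⁺] + K1K2/[H⁺]²) = 1 / (1 + 10^+2.34 + 10^+1.67)
   = 1 / (1 + 218.78 + 46.774) = 1/266.55 = 0.003752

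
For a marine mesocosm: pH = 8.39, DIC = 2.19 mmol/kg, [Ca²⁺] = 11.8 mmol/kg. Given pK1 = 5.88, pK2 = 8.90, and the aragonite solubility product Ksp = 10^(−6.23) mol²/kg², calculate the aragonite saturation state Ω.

α₂ = 1 / (1 + [H⁺]/K2 + [H⁺]²/(K1K2)) = 1 / (1 + 10^+0.51 + 10^-2.00)
   = 1 / (1 + 3.2359 + 0.010000) = 1/4.2459 = 0.2355
[CO3²⁻] = α₂ × DIC = 0.2355 × 2.19 = 0.5158 mmol/kg
Ksp = 10^(−6.23) = 5.888×10^-7
Ω = [Ca²⁺][CO3²⁻]/Ksp = (11.8×10^-3)(5.158×10^-4) / 5.888×10^-7 = 10.3

Ω = 10.3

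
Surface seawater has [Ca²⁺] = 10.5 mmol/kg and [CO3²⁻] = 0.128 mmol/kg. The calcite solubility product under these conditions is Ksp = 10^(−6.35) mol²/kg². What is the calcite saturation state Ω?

Ksp = 10^(−6.35) = 4.467×10^-7
Ω = [Ca²⁺][CO3²⁻]/Ksp = (10.5×10^-3)(0.128×10^-3) / 4.467×10^-7 = 3.01

Ω = 3.01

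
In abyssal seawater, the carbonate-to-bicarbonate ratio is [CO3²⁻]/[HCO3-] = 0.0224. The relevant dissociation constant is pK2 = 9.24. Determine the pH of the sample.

pH = 7.59

From K2 = [H⁺][CO3²⁻]/[HCO3-]:  pH = pK2 + log₁₀([CO3²⁻]/[HCO3-])
log₁₀(0.0224) = -1.650
pH = 9.24 + (-1.650) = 7.59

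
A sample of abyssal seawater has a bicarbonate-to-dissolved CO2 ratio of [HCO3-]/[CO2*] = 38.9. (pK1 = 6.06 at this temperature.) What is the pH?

pH = 7.65

From K1 = [H⁺][HCO3-]/[CO2*]:  pH = pK1 + log₁₀([HCO3-]/[CO2*])
log₁₀(38.9) = +1.590
pH = 6.06 + (+1.590) = 7.65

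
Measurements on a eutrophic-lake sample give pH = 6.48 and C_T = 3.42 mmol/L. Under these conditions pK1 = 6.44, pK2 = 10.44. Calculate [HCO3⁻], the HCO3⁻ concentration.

[HCO3⁻] = 1.79 mmol/L

α₁ = 1 / (1 + [H⁺]/K1 + K2/[H⁺]) = 1 / (1 + 10^-0.04 + 10^-3.96)
   = 1 / (1 + 0.91201 + 0.00010965) = 1/1.9121 = 0.5230
[HCO3⁻] = α₁ × DIC = 0.5230 × 3.42 = 1.79 mmol/L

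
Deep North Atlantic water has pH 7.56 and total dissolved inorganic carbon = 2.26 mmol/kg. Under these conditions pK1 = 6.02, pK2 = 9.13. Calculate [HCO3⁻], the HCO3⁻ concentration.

α₁ = 1 / (1 + [H⁺]/K1 + K2/[H⁺]) = 1 / (1 + 10^-1.54 + 10^-1.57)
   = 1 / (1 + 0.028840 + 0.026915) = 1/1.0558 = 0.9472
[HCO3⁻] = α₁ × DIC = 0.9472 × 2.26 = 2.14 mmol/kg

[HCO3⁻] = 2.14 mmol/kg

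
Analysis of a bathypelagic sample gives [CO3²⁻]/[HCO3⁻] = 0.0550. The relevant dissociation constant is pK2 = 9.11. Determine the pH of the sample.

pH = 7.85

From K2 = [H⁺][CO3²⁻]/[HCO3⁻]:  pH = pK2 + log₁₀([CO3²⁻]/[HCO3⁻])
log₁₀(0.0550) = -1.260
pH = 9.11 + (-1.260) = 7.85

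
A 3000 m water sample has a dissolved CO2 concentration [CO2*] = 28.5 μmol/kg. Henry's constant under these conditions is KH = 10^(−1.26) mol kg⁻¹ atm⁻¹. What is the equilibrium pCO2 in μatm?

pCO2 = 519 μatm

KH = 10^(−1.26) = 5.495×10^-2 mol kg⁻¹ atm⁻¹
pCO2 = [CO2*]/KH = 28.5×10^-6 / 5.495×10^-2 = 5.19×10^-4 atm = 519 μatm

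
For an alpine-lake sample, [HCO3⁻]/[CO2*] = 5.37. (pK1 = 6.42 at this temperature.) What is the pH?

From K1 = [H⁺][HCO3⁻]/[CO2*]:  pH = pK1 + log₁₀([HCO3⁻]/[CO2*])
log₁₀(5.37) = +0.730
pH = 6.42 + (+0.730) = 7.15

pH = 7.15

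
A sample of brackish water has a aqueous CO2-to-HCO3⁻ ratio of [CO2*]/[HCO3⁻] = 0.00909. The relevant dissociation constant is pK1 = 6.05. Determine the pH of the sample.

From K1 = [H⁺][HCO3⁻]/[CO2*]:  pH = pK1 − log₁₀([CO2*]/[HCO3⁻])
log₁₀(0.00909) = -2.041
pH = 6.05 − (-2.041) = 8.09

pH = 8.09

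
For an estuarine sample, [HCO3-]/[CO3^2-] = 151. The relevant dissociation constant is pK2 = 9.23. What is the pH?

pH = 7.05

From K2 = [H⁺][CO3^2-]/[HCO3-]:  pH = pK2 − log₁₀([HCO3-]/[CO3^2-])
log₁₀(151) = +2.179
pH = 9.23 − (+2.179) = 7.05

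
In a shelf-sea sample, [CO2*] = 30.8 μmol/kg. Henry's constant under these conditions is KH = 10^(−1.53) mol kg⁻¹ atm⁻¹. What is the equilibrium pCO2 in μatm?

pCO2 = 1040 μatm

KH = 10^(−1.53) = 2.951×10^-2 mol kg⁻¹ atm⁻¹
pCO2 = [CO2*]/KH = 30.8×10^-6 / 2.951×10^-2 = 1.04×10^-3 atm = 1040 μatm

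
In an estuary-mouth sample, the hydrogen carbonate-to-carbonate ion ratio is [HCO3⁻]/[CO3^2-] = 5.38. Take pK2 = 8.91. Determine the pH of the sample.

From K2 = [H⁺][CO3^2-]/[HCO3⁻]:  pH = pK2 − log₁₀([HCO3⁻]/[CO3^2-])
log₁₀(5.38) = +0.731
pH = 8.91 − (+0.731) = 8.18

pH = 8.18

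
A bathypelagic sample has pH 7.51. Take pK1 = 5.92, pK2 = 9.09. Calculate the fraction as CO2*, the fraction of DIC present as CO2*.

α₀ = 1 / (1 + K1/[H⁺] + K1K2/[H⁺]²) = 1 / (1 + 10^+1.59 + 10^+0.01)
   = 1 / (1 + 38.905 + 1.0233) = 1/40.928 = 0.02443

α₀ = 0.0244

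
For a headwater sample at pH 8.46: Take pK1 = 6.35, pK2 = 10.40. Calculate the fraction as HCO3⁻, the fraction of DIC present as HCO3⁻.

α₁ = 1 / (1 + [H⁺]/K1 + K2/[H⁺]) = 1 / (1 + 10^-2.11 + 10^-1.94)
   = 1 / (1 + 0.0077625 + 0.011482) = 1/1.0192 = 0.9811

α₁ = 0.981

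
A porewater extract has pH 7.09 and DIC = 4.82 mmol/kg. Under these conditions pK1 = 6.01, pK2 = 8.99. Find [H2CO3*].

[CO2*] = 0.366 mmol/kg

α₀ = 1 / (1 + K1/[H⁺] + K1K2/[H⁺]²) = 1 / (1 + 10^+1.08 + 10^-0.82)
   = 1 / (1 + 12.023 + 0.15136) = 1/13.174 = 0.07591
[CO2*] = α₀ × DIC = 0.07591 × 4.82 = 0.366 mmol/kg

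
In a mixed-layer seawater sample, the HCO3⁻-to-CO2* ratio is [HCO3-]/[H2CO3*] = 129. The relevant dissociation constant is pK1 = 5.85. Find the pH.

From K1 = [H⁺][HCO3-]/[H2CO3*]:  pH = pK1 + log₁₀([HCO3-]/[H2CO3*])
log₁₀(129) = +2.111
pH = 5.85 + (+2.111) = 7.96

pH = 7.96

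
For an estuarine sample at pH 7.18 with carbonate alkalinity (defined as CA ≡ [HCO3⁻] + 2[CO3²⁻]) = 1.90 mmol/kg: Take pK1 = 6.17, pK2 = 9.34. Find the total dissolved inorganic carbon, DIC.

CA = [HCO3⁻] + 2[CO3²⁻] = (α₁ + 2α₂)·DIC
At pH 7.18: [H⁺]/K1 = 10^-1.01 = 0.097724, K2/[H⁺] = 10^-2.16 = 0.0069183
α₁ = 1/(1 + 0.097724 + 0.0069183) = 1/1.1046 = 0.9053; α₂ = α₁·K2/[H⁺] = 0.006263
α₁ + 2α₂ = 0.9178
DIC = CA / (α₁ + 2α₂) = 1.90 / 0.9178 = 2.07 mmol/kg

DIC = 2.07 mmol/kg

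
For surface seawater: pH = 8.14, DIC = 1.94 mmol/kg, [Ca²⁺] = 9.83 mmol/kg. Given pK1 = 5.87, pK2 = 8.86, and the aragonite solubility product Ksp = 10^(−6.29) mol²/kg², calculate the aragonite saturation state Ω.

α₂ = 1 / (1 + [H⁺]/K2 + [H⁺]²/(K1K2)) = 1 / (1 + 10^+0.72 + 10^-1.55)
   = 1 / (1 + 5.2481 + 0.028184) = 1/6.2763 = 0.1593
[CO3²⁻] = α₂ × DIC = 0.1593 × 1.94 = 0.3091 mmol/kg
Ksp = 10^(−6.29) = 5.129×10^-7
Ω = [Ca²⁺][CO3²⁻]/Ksp = (9.83×10^-3)(3.091×10^-4) / 5.129×10^-7 = 5.92

Ω = 5.92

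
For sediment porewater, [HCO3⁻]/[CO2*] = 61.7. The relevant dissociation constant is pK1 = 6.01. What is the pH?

From K1 = [H⁺][HCO3⁻]/[CO2*]:  pH = pK1 + log₁₀([HCO3⁻]/[CO2*])
log₁₀(61.7) = +1.790
pH = 6.01 + (+1.790) = 7.80

pH = 7.80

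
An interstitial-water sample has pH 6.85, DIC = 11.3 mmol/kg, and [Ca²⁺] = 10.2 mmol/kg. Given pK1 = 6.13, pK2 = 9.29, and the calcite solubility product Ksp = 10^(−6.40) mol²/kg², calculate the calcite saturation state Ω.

α₂ = 1 / (1 + [H⁺]/K2 + [H⁺]²/(K1K2)) = 1 / (1 + 10^+2.44 + 10^+1.72)
   = 1 / (1 + 275.42 + 52.481) = 1/328.90 = 0.003040
[CO3²⁻] = α₂ × DIC = 0.003040 × 11.3 = 0.03436 mmol/kg
Ksp = 10^(−6.40) = 3.981×10^-7
Ω = [Ca²⁺][CO3²⁻]/Ksp = (10.2×10^-3)(3.436×10^-5) / 3.981×10^-7 = 0.880

Ω = 0.880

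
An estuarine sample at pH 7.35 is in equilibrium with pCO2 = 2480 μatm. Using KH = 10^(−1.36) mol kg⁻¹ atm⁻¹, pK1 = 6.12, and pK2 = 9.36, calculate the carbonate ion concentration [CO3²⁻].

[CO2*] = KH · pCO2 = 10^(−1.36) × 2480×10^-6 = 1.083×10^-4 mol/kg
α₀ = 1/(1 + K1/[H⁺] + K1K2/[H⁺]²) = 1/(1 + 10^+1.23 + 10^-0.78) = 0.05510
DIC = [CO2*]/α₀ = 1.083×10^-4 / 0.05510 = 1.965 mmol/kg
[CO3²⁻] = α₂·DIC; α₂ = 0.009145, so [CO3²⁻] = 0.009145 × 1.965 = 0.0180 mmol/kg = 18.0 μmol/kg

[CO3²⁻] = 18.0 μmol/kg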